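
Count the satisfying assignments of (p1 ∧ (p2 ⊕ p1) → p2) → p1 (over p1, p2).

p1 | p2 | (((p1 ∧ (p2 ⊕ p1)) → p2) → p1)
-- | -- | ------------------------------
0  | 0  |               0               
0  | 1  |               0               
1  | 0  |               1               
1  | 1  |               1               
The formula is true on 2 of the 4 rows.

2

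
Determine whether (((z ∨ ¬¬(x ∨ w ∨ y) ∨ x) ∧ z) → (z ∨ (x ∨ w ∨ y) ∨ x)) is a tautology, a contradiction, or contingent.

tautology

  x      y      z      w    |    φ  
False  False  False  False  |   True
False  False  False   True  |   True
False  False   True  False  |   True
False  False   True   True  |   True
False   True  False  False  |   True
False   True  False   True  |   True
False   True   True  False  |   True
False   True   True   True  |   True
 True  False  False  False  |   True
 True  False  False   True  |   True
 True  False   True  False  |   True
 True  False   True   True  |   True
 True   True  False  False  |   True
 True   True  False   True  |   True
 True   True   True  False  |   True
 True   True   True   True  |   True
Every row is True, so the formula is a tautology.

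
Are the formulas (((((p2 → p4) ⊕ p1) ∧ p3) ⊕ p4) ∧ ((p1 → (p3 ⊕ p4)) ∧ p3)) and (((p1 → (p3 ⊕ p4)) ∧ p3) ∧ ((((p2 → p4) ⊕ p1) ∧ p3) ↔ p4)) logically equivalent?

not equivalent

p1 | p2 | p3 | p4 || φ | ψ
T  | T  | T  | T  || F | F
T  | T  | T  | F  || T | F
T  | T  | F  | T  || F | F
T  | T  | F  | F  || F | F
T  | F  | T  | T  || F | F
T  | F  | T  | F  || F | T
T  | F  | F  | T  || F | F
T  | F  | F  | F  || F | F
F  | T  | T  | T  || F | T
F  | T  | T  | F  || F | T
F  | T  | F  | T  || F | F
F  | T  | F  | F  || F | F
F  | F  | T  | T  || F | T
F  | F  | T  | F  || T | F
F  | F  | F  | T  || F | F
F  | F  | F  | F  || F | F
The columns differ at p1=T, p2=T, p3=T, p4=F (φ=T, ψ=F), so they are not equivalent.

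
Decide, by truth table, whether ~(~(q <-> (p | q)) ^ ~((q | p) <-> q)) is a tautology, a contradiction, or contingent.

tautology

p | q || φ
T | T || T
T | F || T
F | T || T
F | F || T
Every row is T, so the formula is a tautology.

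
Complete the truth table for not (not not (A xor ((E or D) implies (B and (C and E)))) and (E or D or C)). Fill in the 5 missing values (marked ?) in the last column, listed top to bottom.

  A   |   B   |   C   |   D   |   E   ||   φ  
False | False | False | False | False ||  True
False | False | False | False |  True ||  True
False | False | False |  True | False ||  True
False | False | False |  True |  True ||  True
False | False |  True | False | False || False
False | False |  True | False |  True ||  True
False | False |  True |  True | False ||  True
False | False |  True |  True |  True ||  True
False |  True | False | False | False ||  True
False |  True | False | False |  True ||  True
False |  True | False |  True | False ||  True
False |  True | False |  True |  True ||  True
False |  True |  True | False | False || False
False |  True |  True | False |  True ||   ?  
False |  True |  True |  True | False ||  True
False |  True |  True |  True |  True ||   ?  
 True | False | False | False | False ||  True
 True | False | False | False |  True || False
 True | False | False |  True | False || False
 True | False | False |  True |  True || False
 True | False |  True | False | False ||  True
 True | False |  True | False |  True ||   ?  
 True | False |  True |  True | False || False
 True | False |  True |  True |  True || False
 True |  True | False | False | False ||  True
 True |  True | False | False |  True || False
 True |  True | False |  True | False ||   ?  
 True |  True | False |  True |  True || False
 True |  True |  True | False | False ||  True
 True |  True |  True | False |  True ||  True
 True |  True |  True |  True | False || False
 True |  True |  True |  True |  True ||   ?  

Row A=False, B=True, C=True, D=False, E=True: not not (A xor ((E or D) implies (B and (C and E)))) = True, (E or D or C) = True, (not not (A xor ((E or D) implies (B and (C and E)))) and (E or D or C)) = True, so the formula = False.
Row A=False, B=True, C=True, D=True, E=True: not not (A xor ((E or D) implies (B and (C and E)))) = True, (E or D or C) = True, (not not (A xor ((E or D) implies (B and (C and E)))) and (E or D or C)) = True, so the formula = False.
Row A=True, B=False, C=True, D=False, E=True: not not (A xor ((E or D) implies (B and (C and E)))) = True, (E or D or C) = True, (not not (A xor ((E or D) implies (B and (C and E)))) and (E or D or C)) = True, so the formula = False.
Row A=True, B=True, C=False, D=True, E=False: not not (A xor ((E or D) implies (B and (C and E)))) = True, (E or D or C) = True, (not not (A xor ((E or D) implies (B and (C and E)))) and (E or D or C)) = True, so the formula = False.
Row A=True, B=True, C=True, D=True, E=True: not not (A xor ((E or D) implies (B and (C and E)))) = False, (E or D or C) = True, (not not (A xor ((E or D) implies (B and (C and E)))) and (E or D or C)) = False, so the formula = True.

False, False, False, False, True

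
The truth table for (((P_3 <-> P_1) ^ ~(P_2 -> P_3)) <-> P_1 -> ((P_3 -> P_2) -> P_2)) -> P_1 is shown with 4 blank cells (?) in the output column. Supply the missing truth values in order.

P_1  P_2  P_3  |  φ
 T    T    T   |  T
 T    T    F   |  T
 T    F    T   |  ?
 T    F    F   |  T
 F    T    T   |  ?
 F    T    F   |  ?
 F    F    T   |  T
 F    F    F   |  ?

Row P_1=T, P_2=F, P_3=T: (((P_3 <-> P_1) ^ ~(P_2 -> P_3)) <-> P_1 -> ((P_3 -> P_2) -> P_2)) = T, so the formula = T.
Row P_1=F, P_2=T, P_3=T: (((P_3 <-> P_1) ^ ~(P_2 -> P_3)) <-> P_1 -> ((P_3 -> P_2) -> P_2)) = F, so the formula = T.
Row P_1=F, P_2=T, P_3=F: (((P_3 <-> P_1) ^ ~(P_2 -> P_3)) <-> P_1 -> ((P_3 -> P_2) -> P_2)) = F, so the formula = T.
Row P_1=F, P_2=F, P_3=F: (((P_3 <-> P_1) ^ ~(P_2 -> P_3)) <-> P_1 -> ((P_3 -> P_2) -> P_2)) = T, so the formula = F.

T, T, T, F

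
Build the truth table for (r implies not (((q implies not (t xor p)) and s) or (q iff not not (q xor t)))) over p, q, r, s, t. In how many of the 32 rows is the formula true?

p | q | r | s | t | φ
- | - | - | - | - | -
F | F | F | F | F | T
F | F | F | F | T | T
F | F | F | T | F | T
F | F | F | T | T | T
F | F | T | F | F | F
F | F | T | F | T | T
F | F | T | T | F | F
F | F | T | T | T | F
F | T | F | F | F | T
F | T | F | F | T | T
F | T | F | T | F | T
F | T | F | T | T | T
F | T | T | F | F | F
F | T | T | F | T | T
F | T | T | T | F | F
F | T | T | T | T | T
T | F | F | F | F | T
T | F | F | F | T | T
T | F | F | T | F | T
T | F | F | T | T | T
T | F | T | F | F | F
T | F | T | F | T | T
T | F | T | T | F | F
T | F | T | T | T | F
T | T | F | F | F | T
T | T | F | F | T | T
T | T | F | T | F | T
T | T | F | T | T | T
T | T | T | F | F | F
T | T | T | F | T | T
T | T | T | T | F | F
T | T | T | T | T | F
The formula is true on 21 of the 32 rows.

21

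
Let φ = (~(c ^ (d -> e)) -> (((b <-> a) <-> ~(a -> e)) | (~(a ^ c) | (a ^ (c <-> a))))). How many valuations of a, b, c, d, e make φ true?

a  b  c  d  e  |  φ
1  1  1  1  1  |  1
1  1  1  1  0  |  1
1  1  1  0  1  |  1
1  1  1  0  0  |  1
1  1  0  1  1  |  1
1  1  0  1  0  |  1
1  1  0  0  1  |  1
1  1  0  0  0  |  1
1  0  1  1  1  |  1
1  0  1  1  0  |  1
1  0  1  0  1  |  1
1  0  1  0  0  |  1
1  0  0  1  1  |  1
1  0  0  1  0  |  1
1  0  0  0  1  |  1
1  0  0  0  0  |  1
0  1  1  1  1  |  1
0  1  1  1  0  |  1
0  1  1  0  1  |  1
0  1  1  0  0  |  1
0  1  0  1  1  |  1
0  1  0  1  0  |  1
0  1  0  0  1  |  1
0  1  0  0  0  |  1
0  0  1  1  1  |  0
0  0  1  1  0  |  1
0  0  1  0  1  |  0
0  0  1  0  0  |  0
0  0  0  1  1  |  1
0  0  0  1  0  |  1
0  0  0  0  1  |  1
0  0  0  0  0  |  1
The formula is true on 29 of the 32 rows.

29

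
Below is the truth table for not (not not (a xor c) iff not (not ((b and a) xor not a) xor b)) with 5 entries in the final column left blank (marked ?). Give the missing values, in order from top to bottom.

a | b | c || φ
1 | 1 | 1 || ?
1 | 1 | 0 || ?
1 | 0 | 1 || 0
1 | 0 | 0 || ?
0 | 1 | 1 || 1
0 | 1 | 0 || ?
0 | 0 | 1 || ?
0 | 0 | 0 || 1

0, 1, 1, 0, 0

Row a=1, b=1, c=1: not not (a xor c) = 0, not (not ((b and a) xor not a) xor b) = 0, (not not (a xor c) iff not (not ((b and a) xor not a) xor b)) = 1, so the formula = 0.
Row a=1, b=1, c=0: not not (a xor c) = 1, not (not ((b and a) xor not a) xor b) = 0, (not not (a xor c) iff not (not ((b and a) xor not a) xor b)) = 0, so the formula = 1.
Row a=1, b=0, c=0: not not (a xor c) = 1, not (not ((b and a) xor not a) xor b) = 0, (not not (a xor c) iff not (not ((b and a) xor not a) xor b)) = 0, so the formula = 1.
Row a=0, b=1, c=0: not not (a xor c) = 0, not (not ((b and a) xor not a) xor b) = 0, (not not (a xor c) iff not (not ((b and a) xor not a) xor b)) = 1, so the formula = 0.
Row a=0, b=0, c=1: not not (a xor c) = 1, not (not ((b and a) xor not a) xor b) = 1, (not not (a xor c) iff not (not ((b and a) xor not a) xor b)) = 1, so the formula = 0.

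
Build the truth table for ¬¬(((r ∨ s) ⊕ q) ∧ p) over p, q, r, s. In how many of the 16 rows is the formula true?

p  q  r  s  |  ¬¬(((r ∨ s) ⊕ q) ∧ p)
F  F  F  F  |            F          
F  F  F  T  |            F          
F  F  T  F  |            F          
F  F  T  T  |            F          
F  T  F  F  |            F          
F  T  F  T  |            F          
F  T  T  F  |            F          
F  T  T  T  |            F          
T  F  F  F  |            F          
T  F  F  T  |            T          
T  F  T  F  |            T          
T  F  T  T  |            T          
T  T  F  F  |            T          
T  T  F  T  |            F          
T  T  T  F  |            F          
T  T  T  T  |            F          
The formula is true on 4 of the 16 rows.

4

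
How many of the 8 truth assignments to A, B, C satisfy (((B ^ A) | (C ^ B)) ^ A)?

A  B  C     (((B ^ A) | (C ^ B)) ^ A)
F  F  F                 F            
F  F  T                 T            
F  T  F                 T            
F  T  T                 T            
T  F  F                 F            
T  F  T                 F            
T  T  F                 F            
T  T  T                 T            
The formula is true on 4 of the 8 rows.

4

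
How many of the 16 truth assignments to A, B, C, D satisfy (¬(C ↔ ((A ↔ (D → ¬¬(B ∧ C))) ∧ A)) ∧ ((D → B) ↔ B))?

A  B  C  D  |  φ
F  F  F  F  |  F
F  F  F  T  |  F
F  F  T  F  |  F
F  F  T  T  |  T
F  T  F  F  |  F
F  T  F  T  |  F
F  T  T  F  |  T
F  T  T  T  |  T
T  F  F  F  |  F
T  F  F  T  |  F
T  F  T  F  |  F
T  F  T  T  |  T
T  T  F  F  |  T
T  T  F  T  |  F
T  T  T  F  |  F
T  T  T  T  |  F
The formula is true on 5 of the 16 rows.

5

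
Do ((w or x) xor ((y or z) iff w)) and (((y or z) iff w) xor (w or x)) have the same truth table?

equivalent

x | y | z | w | φ | ψ
- | - | - | - | - | -
1 | 1 | 1 | 1 | 0 | 0
1 | 1 | 1 | 0 | 1 | 1
1 | 1 | 0 | 1 | 0 | 0
1 | 1 | 0 | 0 | 1 | 1
1 | 0 | 1 | 1 | 0 | 0
1 | 0 | 1 | 0 | 1 | 1
1 | 0 | 0 | 1 | 1 | 1
1 | 0 | 0 | 0 | 0 | 0
0 | 1 | 1 | 1 | 0 | 0
0 | 1 | 1 | 0 | 0 | 0
0 | 1 | 0 | 1 | 0 | 0
0 | 1 | 0 | 0 | 0 | 0
0 | 0 | 1 | 1 | 0 | 0
0 | 0 | 1 | 0 | 0 | 0
0 | 0 | 0 | 1 | 1 | 1
0 | 0 | 0 | 0 | 1 | 1
The columns for φ and ψ agree on every row, so they are logically equivalent.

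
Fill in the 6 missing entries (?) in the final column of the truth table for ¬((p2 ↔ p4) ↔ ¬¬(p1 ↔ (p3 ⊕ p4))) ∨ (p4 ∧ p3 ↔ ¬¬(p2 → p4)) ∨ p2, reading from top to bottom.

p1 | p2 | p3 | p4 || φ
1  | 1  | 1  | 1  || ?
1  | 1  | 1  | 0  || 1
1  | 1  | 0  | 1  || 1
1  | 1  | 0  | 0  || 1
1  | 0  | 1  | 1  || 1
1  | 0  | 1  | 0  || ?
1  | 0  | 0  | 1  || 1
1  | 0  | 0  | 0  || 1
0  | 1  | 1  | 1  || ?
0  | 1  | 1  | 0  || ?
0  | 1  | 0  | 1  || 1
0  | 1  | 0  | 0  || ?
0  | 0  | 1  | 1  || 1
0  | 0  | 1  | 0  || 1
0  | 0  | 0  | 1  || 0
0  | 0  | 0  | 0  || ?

Row p1=1, p2=1, p3=1, p4=1: ¬((p2 ↔ p4) ↔ ¬¬(p1 ↔ (p3 ⊕ p4))) = 1, (p4 ∧ p3 ↔ ¬¬(p2 → p4)) = 1, so the formula = 1.
Row p1=1, p2=0, p3=1, p4=0: ¬((p2 ↔ p4) ↔ ¬¬(p1 ↔ (p3 ⊕ p4))) = 0, (p4 ∧ p3 ↔ ¬¬(p2 → p4)) = 0, so the formula = 0.
Row p1=0, p2=1, p3=1, p4=1: ¬((p2 ↔ p4) ↔ ¬¬(p1 ↔ (p3 ⊕ p4))) = 0, (p4 ∧ p3 ↔ ¬¬(p2 → p4)) = 1, so the formula = 1.
Row p1=0, p2=1, p3=1, p4=0: ¬((p2 ↔ p4) ↔ ¬¬(p1 ↔ (p3 ⊕ p4))) = 0, (p4 ∧ p3 ↔ ¬¬(p2 → p4)) = 1, so the formula = 1.
Row p1=0, p2=1, p3=0, p4=0: ¬((p2 ↔ p4) ↔ ¬¬(p1 ↔ (p3 ⊕ p4))) = 1, (p4 ∧ p3 ↔ ¬¬(p2 → p4)) = 1, so the formula = 1.
Row p1=0, p2=0, p3=0, p4=0: ¬((p2 ↔ p4) ↔ ¬¬(p1 ↔ (p3 ⊕ p4))) = 0, (p4 ∧ p3 ↔ ¬¬(p2 → p4)) = 0, so the formula = 0.

1, 0, 1, 1, 1, 0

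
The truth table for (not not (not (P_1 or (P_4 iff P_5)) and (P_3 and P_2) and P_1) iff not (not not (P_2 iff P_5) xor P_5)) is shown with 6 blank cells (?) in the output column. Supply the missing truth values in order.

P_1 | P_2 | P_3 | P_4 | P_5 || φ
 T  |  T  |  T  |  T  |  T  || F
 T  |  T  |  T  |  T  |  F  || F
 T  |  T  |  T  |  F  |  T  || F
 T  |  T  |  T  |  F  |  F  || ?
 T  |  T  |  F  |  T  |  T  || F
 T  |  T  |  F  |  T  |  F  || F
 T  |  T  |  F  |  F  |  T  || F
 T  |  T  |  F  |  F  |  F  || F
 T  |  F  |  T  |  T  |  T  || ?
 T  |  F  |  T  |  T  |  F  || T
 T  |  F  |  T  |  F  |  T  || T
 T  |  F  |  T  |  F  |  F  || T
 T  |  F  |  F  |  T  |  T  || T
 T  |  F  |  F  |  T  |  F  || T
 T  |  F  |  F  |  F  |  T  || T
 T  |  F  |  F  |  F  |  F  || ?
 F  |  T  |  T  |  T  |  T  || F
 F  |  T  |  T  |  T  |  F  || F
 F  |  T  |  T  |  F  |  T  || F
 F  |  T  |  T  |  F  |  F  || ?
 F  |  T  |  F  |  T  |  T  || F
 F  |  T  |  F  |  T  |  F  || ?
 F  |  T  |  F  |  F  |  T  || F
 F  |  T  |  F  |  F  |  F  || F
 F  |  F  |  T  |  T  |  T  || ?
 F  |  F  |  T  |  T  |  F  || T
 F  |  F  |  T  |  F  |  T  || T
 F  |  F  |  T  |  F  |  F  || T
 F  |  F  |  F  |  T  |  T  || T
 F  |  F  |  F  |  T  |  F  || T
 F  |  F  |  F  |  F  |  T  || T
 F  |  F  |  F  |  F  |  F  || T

F, T, T, F, F, T

Row P_1=T, P_2=T, P_3=T, P_4=F, P_5=F: not not (not (P_1 or (P_4 iff P_5)) and (P_3 and P_2) and P_1) = F, not (not not (P_2 iff P_5) xor P_5) = T, so the formula = F.
Row P_1=T, P_2=F, P_3=T, P_4=T, P_5=T: not not (not (P_1 or (P_4 iff P_5)) and (P_3 and P_2) and P_1) = F, not (not not (P_2 iff P_5) xor P_5) = F, so the formula = T.
Row P_1=T, P_2=F, P_3=F, P_4=F, P_5=F: not not (not (P_1 or (P_4 iff P_5)) and (P_3 and P_2) and P_1) = F, not (not not (P_2 iff P_5) xor P_5) = F, so the formula = T.
Row P_1=F, P_2=T, P_3=T, P_4=F, P_5=F: not not (not (P_1 or (P_4 iff P_5)) and (P_3 and P_2) and P_1) = F, not (not not (P_2 iff P_5) xor P_5) = T, so the formula = F.
Row P_1=F, P_2=T, P_3=F, P_4=T, P_5=F: not not (not (P_1 or (P_4 iff P_5)) and (P_3 and P_2) and P_1) = F, not (not not (P_2 iff P_5) xor P_5) = T, so the formula = F.
Row P_1=F, P_2=F, P_3=T, P_4=T, P_5=T: not not (not (P_1 or (P_4 iff P_5)) and (P_3 and P_2) and P_1) = F, not (not not (P_2 iff P_5) xor P_5) = F, so the formula = T.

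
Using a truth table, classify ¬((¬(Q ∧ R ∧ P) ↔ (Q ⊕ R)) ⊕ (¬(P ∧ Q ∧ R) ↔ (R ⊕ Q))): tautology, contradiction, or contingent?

tautology

P | Q | R | (Q ∧ R) | ((Q ∧ R) ∧ P) | ¬((Q ∧ R) ∧ P) | (Q ⊕ R) | (¬((Q ∧ R) ∧ P) ↔ (Q ⊕ R)) | (P ∧ (Q ∧ R)) | ¬(P ∧ (Q ∧ R)) | (R ⊕ Q) | (¬(P ∧ (Q ∧ R)) ↔ (R ⊕ Q)) | φ
- | - | - | ------- | ------------- | -------------- | ------- | -------------------------- | ------------- | -------------- | ------- | -------------------------- | -
F | F | F |    F    |       F       |       T        |    F    |             F              |       F       |       T        |    F    |             F              | T
F | F | T |    F    |       F       |       T        |    T    |             T              |       F       |       T        |    T    |             T              | T
F | T | F |    F    |       F       |       T        |    T    |             T              |       F       |       T        |    T    |             T              | T
F | T | T |    T    |       F       |       T        |    F    |             F              |       F       |       T        |    F    |             F              | T
T | F | F |    F    |       F       |       T        |    F    |             F              |       F       |       T        |    F    |             F              | T
T | F | T |    F    |       F       |       T        |    T    |             T              |       F       |       T        |    T    |             T              | T
T | T | F |    F    |       F       |       T        |    T    |             T              |       F       |       T        |    T    |             T              | T
T | T | T |    T    |       T       |       F        |    F    |             T              |       T       |       F        |    F    |             T              | T
Every row is T, so the formula is a tautology.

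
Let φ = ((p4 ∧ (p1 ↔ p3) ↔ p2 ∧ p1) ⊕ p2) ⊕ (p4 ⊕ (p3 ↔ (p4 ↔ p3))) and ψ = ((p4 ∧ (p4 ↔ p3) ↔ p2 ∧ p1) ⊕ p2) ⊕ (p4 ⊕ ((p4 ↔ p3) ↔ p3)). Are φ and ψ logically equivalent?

not equivalent

p1 | p2 | p3 | p4 | φ | ψ
-- | -- | -- | -- | - | -
T  | T  | T  | T  | F | F
T  | T  | T  | F  | T | T
T  | T  | F  | T  | T | T
T  | T  | F  | F  | T | T
T  | F  | T  | T  | F | F
T  | F  | T  | F  | T | T
T  | F  | F  | T  | T | T
T  | F  | F  | F  | T | T
F  | T  | T  | T  | F | T
F  | T  | T  | F  | F | F
F  | T  | F  | T  | T | F
F  | T  | F  | F  | F | F
F  | F  | T  | T  | T | F
F  | F  | T  | F  | T | T
F  | F  | F  | T  | F | T
F  | F  | F  | F  | T | T
The columns differ at p1=F, p2=T, p3=T, p4=T (φ=F, ψ=T), so they are not equivalent.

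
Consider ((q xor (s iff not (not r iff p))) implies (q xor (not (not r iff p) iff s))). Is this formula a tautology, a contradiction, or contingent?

tautology

p | q | r | s || not r | (not r iff p) | not (not r iff p) | (s iff not (not r iff p)) | (not (not r iff p) iff s) | φ
0 | 0 | 0 | 0 ||   1   |       0       |         1         |             0             |             0             | 1
0 | 0 | 0 | 1 ||   1   |       0       |         1         |             1             |             1             | 1
0 | 0 | 1 | 0 ||   0   |       1       |         0         |             1             |             1             | 1
0 | 0 | 1 | 1 ||   0   |       1       |         0         |             0             |             0             | 1
0 | 1 | 0 | 0 ||   1   |       0       |         1         |             0             |             0             | 1
0 | 1 | 0 | 1 ||   1   |       0       |         1         |             1             |             1             | 1
0 | 1 | 1 | 0 ||   0   |       1       |         0         |             1             |             1             | 1
0 | 1 | 1 | 1 ||   0   |       1       |         0         |             0             |             0             | 1
1 | 0 | 0 | 0 ||   1   |       1       |         0         |             1             |             1             | 1
1 | 0 | 0 | 1 ||   1   |       1       |         0         |             0             |             0             | 1
1 | 0 | 1 | 0 ||   0   |       0       |         1         |             0             |             0             | 1
1 | 0 | 1 | 1 ||   0   |       0       |         1         |             1             |             1             | 1
1 | 1 | 0 | 0 ||   1   |       1       |         0         |             1             |             1             | 1
1 | 1 | 0 | 1 ||   1   |       1       |         0         |             0             |             0             | 1
1 | 1 | 1 | 0 ||   0   |       0       |         1         |             0             |             0             | 1
1 | 1 | 1 | 1 ||   0   |       0       |         1         |             1             |             1             | 1
Every row is 1, so the formula is a tautology.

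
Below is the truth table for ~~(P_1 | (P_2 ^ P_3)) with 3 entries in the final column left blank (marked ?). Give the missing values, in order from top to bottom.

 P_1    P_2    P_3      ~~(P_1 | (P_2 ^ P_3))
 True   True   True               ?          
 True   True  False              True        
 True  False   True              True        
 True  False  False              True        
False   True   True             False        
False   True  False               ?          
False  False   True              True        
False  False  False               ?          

True, True, False

Row P_1=True, P_2=True, P_3=True: (P_1 | (P_2 ^ P_3)) = True, ~(P_1 | (P_2 ^ P_3)) = False, so ~~(P_1 | (P_2 ^ P_3)) = True.
Row P_1=False, P_2=True, P_3=False: (P_1 | (P_2 ^ P_3)) = True, ~(P_1 | (P_2 ^ P_3)) = False, so ~~(P_1 | (P_2 ^ P_3)) = True.
Row P_1=False, P_2=False, P_3=False: (P_1 | (P_2 ^ P_3)) = False, ~(P_1 | (P_2 ^ P_3)) = True, so ~~(P_1 | (P_2 ^ P_3)) = False.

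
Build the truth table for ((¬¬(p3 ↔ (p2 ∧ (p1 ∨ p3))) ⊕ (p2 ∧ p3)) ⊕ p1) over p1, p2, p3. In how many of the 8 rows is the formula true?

5

  p1  |   p2  |   p3  ||   φ  
 True |  True |  True ||  True
 True |  True | False ||  True
 True | False |  True ||  True
 True | False | False || False
False |  True |  True || False
False |  True | False ||  True
False | False |  True || False
False | False | False ||  True
The formula is true on 5 of the 8 rows.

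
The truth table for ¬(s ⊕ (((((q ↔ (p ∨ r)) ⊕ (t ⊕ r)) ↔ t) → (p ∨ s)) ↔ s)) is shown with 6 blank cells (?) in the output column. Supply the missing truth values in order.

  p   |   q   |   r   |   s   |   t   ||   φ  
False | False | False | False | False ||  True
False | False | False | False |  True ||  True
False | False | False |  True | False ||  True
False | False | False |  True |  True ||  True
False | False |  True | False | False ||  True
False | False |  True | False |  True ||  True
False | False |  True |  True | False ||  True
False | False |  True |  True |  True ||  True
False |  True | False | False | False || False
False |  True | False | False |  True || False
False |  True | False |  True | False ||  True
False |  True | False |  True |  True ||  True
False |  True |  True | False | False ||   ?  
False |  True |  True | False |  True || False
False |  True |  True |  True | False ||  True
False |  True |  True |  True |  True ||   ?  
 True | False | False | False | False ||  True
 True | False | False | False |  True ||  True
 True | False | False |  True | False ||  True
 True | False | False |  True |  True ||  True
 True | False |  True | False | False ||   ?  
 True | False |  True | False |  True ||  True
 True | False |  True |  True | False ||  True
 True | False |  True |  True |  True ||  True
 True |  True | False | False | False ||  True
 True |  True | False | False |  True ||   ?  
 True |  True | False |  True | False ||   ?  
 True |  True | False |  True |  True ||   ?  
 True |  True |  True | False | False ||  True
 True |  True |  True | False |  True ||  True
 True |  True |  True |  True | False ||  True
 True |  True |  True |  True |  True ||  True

Row p=False, q=True, r=True, s=False, t=False: (((((q ↔ (p ∨ r)) ⊕ (t ⊕ r)) ↔ t) → (p ∨ s)) ↔ s) = True, (s ⊕ (((((q ↔ (p ∨ r)) ⊕ (t ⊕ r)) ↔ t) → (p ∨ s)) ↔ s)) = True, so the formula = False.
Row p=False, q=True, r=True, s=True, t=True: (((((q ↔ (p ∨ r)) ⊕ (t ⊕ r)) ↔ t) → (p ∨ s)) ↔ s) = True, (s ⊕ (((((q ↔ (p ∨ r)) ⊕ (t ⊕ r)) ↔ t) → (p ∨ s)) ↔ s)) = False, so the formula = True.
Row p=True, q=False, r=True, s=False, t=False: (((((q ↔ (p ∨ r)) ⊕ (t ⊕ r)) ↔ t) → (p ∨ s)) ↔ s) = False, (s ⊕ (((((q ↔ (p ∨ r)) ⊕ (t ⊕ r)) ↔ t) → (p ∨ s)) ↔ s)) = False, so the formula = True.
Row p=True, q=True, r=False, s=False, t=True: (((((q ↔ (p ∨ r)) ⊕ (t ⊕ r)) ↔ t) → (p ∨ s)) ↔ s) = False, (s ⊕ (((((q ↔ (p ∨ r)) ⊕ (t ⊕ r)) ↔ t) → (p ∨ s)) ↔ s)) = False, so the formula = True.
Row p=True, q=True, r=False, s=True, t=False: (((((q ↔ (p ∨ r)) ⊕ (t ⊕ r)) ↔ t) → (p ∨ s)) ↔ s) = True, (s ⊕ (((((q ↔ (p ∨ r)) ⊕ (t ⊕ r)) ↔ t) → (p ∨ s)) ↔ s)) = False, so the formula = True.
Row p=True, q=True, r=False, s=True, t=True: (((((q ↔ (p ∨ r)) ⊕ (t ⊕ r)) ↔ t) → (p ∨ s)) ↔ s) = True, (s ⊕ (((((q ↔ (p ∨ r)) ⊕ (t ⊕ r)) ↔ t) → (p ∨ s)) ↔ s)) = False, so the formula = True.

False, True, True, True, True, True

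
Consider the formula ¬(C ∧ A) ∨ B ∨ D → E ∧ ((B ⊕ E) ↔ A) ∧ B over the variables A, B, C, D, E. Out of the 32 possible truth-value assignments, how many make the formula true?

6

A  B  C  D  E  |  φ
F  F  F  F  F  |  F
F  F  F  F  T  |  F
F  F  F  T  F  |  F
F  F  F  T  T  |  F
F  F  T  F  F  |  F
F  F  T  F  T  |  F
F  F  T  T  F  |  F
F  F  T  T  T  |  F
F  T  F  F  F  |  F
F  T  F  F  T  |  T
F  T  F  T  F  |  F
F  T  F  T  T  |  T
F  T  T  F  F  |  F
F  T  T  F  T  |  T
F  T  T  T  F  |  F
F  T  T  T  T  |  T
T  F  F  F  F  |  F
T  F  F  F  T  |  F
T  F  F  T  F  |  F
T  F  F  T  T  |  F
T  F  T  F  F  |  T
T  F  T  F  T  |  T
T  F  T  T  F  |  F
T  F  T  T  T  |  F
T  T  F  F  F  |  F
T  T  F  F  T  |  F
T  T  F  T  F  |  F
T  T  F  T  T  |  F
T  T  T  F  F  |  F
T  T  T  F  T  |  F
T  T  T  T  F  |  F
T  T  T  T  T  |  F
The formula is true on 6 of the 32 rows.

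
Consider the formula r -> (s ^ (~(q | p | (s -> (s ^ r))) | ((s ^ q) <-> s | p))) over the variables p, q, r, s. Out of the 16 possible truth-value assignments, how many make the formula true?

p | q | r | s || φ
T | T | T | T || T
T | T | T | F || T
T | T | F | T || T
T | T | F | F || T
T | F | T | T || F
T | F | T | F || F
T | F | F | T || T
T | F | F | F || T
F | T | T | T || T
F | T | T | F || F
F | T | F | T || T
F | T | F | F || T
F | F | T | T || F
F | F | T | F || T
F | F | F | T || T
F | F | F | F || T
The formula is true on 12 of the 16 rows.

12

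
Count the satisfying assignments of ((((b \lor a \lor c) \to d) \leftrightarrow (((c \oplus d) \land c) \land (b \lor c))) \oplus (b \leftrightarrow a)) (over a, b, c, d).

9

a  b  c  d  |  (b \lor a \lor c)  ((b \lor a \lor c) \to d)  (c \oplus d)  ((c \oplus d) \land c)  (b \lor c)  (b \leftrightarrow a)  φ
T  T  T  T  |          T                      T                   F                  F                 T                 T            T
T  T  T  F  |          T                      F                   T                  T                 T                 T            T
T  T  F  T  |          T                      T                   T                  F                 T                 T            T
T  T  F  F  |          T                      F                   F                  F                 T                 T            F
T  F  T  T  |          T                      T                   F                  F                 T                 F            F
T  F  T  F  |          T                      F                   T                  T                 T                 F            F
T  F  F  T  |          T                      T                   T                  F                 F                 F            F
T  F  F  F  |          T                      F                   F                  F                 F                 F            T
F  T  T  T  |          T                      T                   F                  F                 T                 F            F
F  T  T  F  |          T                      F                   T                  T                 T                 F            F
F  T  F  T  |          T                      T                   T                  F                 T                 F            F
F  T  F  F  |          T                      F                   F                  F                 T                 F            T
F  F  T  T  |          T                      T                   F                  F                 T                 T            T
F  F  T  F  |          T                      F                   T                  T                 T                 T            T
F  F  F  T  |          F                      T                   T                  F                 F                 T            T
F  F  F  F  |          F                      T                   F                  F                 F                 T            T
The formula is true on 9 of the 16 rows.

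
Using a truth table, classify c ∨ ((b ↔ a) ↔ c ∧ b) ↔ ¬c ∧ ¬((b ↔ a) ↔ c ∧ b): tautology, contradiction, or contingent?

a  b  c  |  φ
1  1  1  |  0
1  1  0  |  0
1  0  1  |  0
1  0  0  |  0
0  1  1  |  0
0  1  0  |  0
0  0  1  |  0
0  0  0  |  0
Every row is 0, so the formula is a contradiction.

contradiction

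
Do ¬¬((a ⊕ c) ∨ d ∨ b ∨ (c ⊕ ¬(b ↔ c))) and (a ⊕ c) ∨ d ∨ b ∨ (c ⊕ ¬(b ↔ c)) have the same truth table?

equivalent

a | b | c | d || φ | ψ
1 | 1 | 1 | 1 || 1 | 1
1 | 1 | 1 | 0 || 1 | 1
1 | 1 | 0 | 1 || 1 | 1
1 | 1 | 0 | 0 || 1 | 1
1 | 0 | 1 | 1 || 1 | 1
1 | 0 | 1 | 0 || 0 | 0
1 | 0 | 0 | 1 || 1 | 1
1 | 0 | 0 | 0 || 1 | 1
0 | 1 | 1 | 1 || 1 | 1
0 | 1 | 1 | 0 || 1 | 1
0 | 1 | 0 | 1 || 1 | 1
0 | 1 | 0 | 0 || 1 | 1
0 | 0 | 1 | 1 || 1 | 1
0 | 0 | 1 | 0 || 1 | 1
0 | 0 | 0 | 1 || 1 | 1
0 | 0 | 0 | 0 || 0 | 0
The columns for φ and ψ agree on every row, so they are logically equivalent.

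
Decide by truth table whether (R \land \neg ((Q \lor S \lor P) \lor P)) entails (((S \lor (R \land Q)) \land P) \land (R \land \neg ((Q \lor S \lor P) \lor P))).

P | Q | R | S | φ | ψ
- | - | - | - | - | -
T | T | T | T | F | F
T | T | T | F | F | F
T | T | F | T | F | F
T | T | F | F | F | F
T | F | T | T | F | F
T | F | T | F | F | F
T | F | F | T | F | F
T | F | F | F | F | F
F | T | T | T | F | F
F | T | T | F | F | F
F | T | F | T | F | F
F | T | F | F | F | F
F | F | T | T | F | F
F | F | T | F | T | F
F | F | F | T | F | F
F | F | F | F | F | F
At P=F, Q=F, R=T, S=F we have φ true but ψ false, so φ does not entail ψ.

no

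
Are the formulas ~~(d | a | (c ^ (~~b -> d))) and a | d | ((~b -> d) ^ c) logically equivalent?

not equivalent

a | b | c | d || φ | ψ
T | T | T | T || T | T
T | T | T | F || T | T
T | T | F | T || T | T
T | T | F | F || T | T
T | F | T | T || T | T
T | F | T | F || T | T
T | F | F | T || T | T
T | F | F | F || T | T
F | T | T | T || T | T
F | T | T | F || T | F
F | T | F | T || T | T
F | T | F | F || F | T
F | F | T | T || T | T
F | F | T | F || F | T
F | F | F | T || T | T
F | F | F | F || T | F
The columns differ at a=F, b=T, c=T, d=F (φ=T, ψ=F), so they are not equivalent.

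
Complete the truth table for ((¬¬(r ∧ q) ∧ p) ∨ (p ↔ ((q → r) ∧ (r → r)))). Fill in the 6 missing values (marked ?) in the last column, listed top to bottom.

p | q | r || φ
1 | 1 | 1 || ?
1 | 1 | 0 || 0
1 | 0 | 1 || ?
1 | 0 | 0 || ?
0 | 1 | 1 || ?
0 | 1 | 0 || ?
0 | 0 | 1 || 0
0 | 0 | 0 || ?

Row p=1, q=1, r=1: (¬¬(r ∧ q) ∧ p) = 1, (p ↔ ((q → r) ∧ (r → r))) = 1, so the formula = 1.
Row p=1, q=0, r=1: (¬¬(r ∧ q) ∧ p) = 0, (p ↔ ((q → r) ∧ (r → r))) = 1, so the formula = 1.
Row p=1, q=0, r=0: (¬¬(r ∧ q) ∧ p) = 0, (p ↔ ((q → r) ∧ (r → r))) = 1, so the formula = 1.
Row p=0, q=1, r=1: (¬¬(r ∧ q) ∧ p) = 0, (p ↔ ((q → r) ∧ (r → r))) = 0, so the formula = 0.
Row p=0, q=1, r=0: (¬¬(r ∧ q) ∧ p) = 0, (p ↔ ((q → r) ∧ (r → r))) = 1, so the formula = 1.
Row p=0, q=0, r=0: (¬¬(r ∧ q) ∧ p) = 0, (p ↔ ((q → r) ∧ (r → r))) = 0, so the formula = 0.

1, 1, 1, 0, 1, 0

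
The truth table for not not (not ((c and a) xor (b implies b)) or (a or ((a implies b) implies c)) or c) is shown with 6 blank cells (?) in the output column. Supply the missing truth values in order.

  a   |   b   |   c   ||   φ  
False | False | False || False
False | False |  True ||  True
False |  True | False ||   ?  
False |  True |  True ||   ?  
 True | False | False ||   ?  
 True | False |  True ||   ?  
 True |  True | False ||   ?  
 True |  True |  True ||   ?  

Row a=False, b=True, c=False: (not ((c and a) xor (b implies b)) or (a or ((a implies b) implies c)) or c) = False, not (not ((c and a) xor (b implies b)) or (a or ((a implies b) implies c)) or c) = True, so the formula = False.
Row a=False, b=True, c=True: (not ((c and a) xor (b implies b)) or (a or ((a implies b) implies c)) or c) = True, not (not ((c and a) xor (b implies b)) or (a or ((a implies b) implies c)) or c) = False, so the formula = True.
Row a=True, b=False, c=False: (not ((c and a) xor (b implies b)) or (a or ((a implies b) implies c)) or c) = True, not (not ((c and a) xor (b implies b)) or (a or ((a implies b) implies c)) or c) = False, so the formula = True.
Row a=True, b=False, c=True: (not ((c and a) xor (b implies b)) or (a or ((a implies b) implies c)) or c) = True, not (not ((c and a) xor (b implies b)) or (a or ((a implies b) implies c)) or c) = False, so the formula = True.
Row a=True, b=True, c=False: (not ((c and a) xor (b implies b)) or (a or ((a implies b) implies c)) or c) = True, not (not ((c and a) xor (b implies b)) or (a or ((a implies b) implies c)) or c) = False, so the formula = True.
Row a=True, b=True, c=True: (not ((c and a) xor (b implies b)) or (a or ((a implies b) implies c)) or c) = True, not (not ((c and a) xor (b implies b)) or (a or ((a implies b) implies c)) or c) = False, so the formula = True.

False, True, True, True, True, True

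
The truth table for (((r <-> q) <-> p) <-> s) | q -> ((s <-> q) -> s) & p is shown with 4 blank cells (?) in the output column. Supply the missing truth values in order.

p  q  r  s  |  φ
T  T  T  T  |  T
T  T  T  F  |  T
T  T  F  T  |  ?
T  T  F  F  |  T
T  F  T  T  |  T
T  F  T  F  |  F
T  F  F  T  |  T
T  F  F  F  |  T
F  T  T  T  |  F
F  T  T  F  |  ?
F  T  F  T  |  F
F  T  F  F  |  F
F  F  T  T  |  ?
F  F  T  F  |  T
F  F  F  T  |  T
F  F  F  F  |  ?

T, F, F, F

Row p=T, q=T, r=F, s=T: ((((r <-> q) <-> p) <-> s) | q) = T, (((s <-> q) -> s) & p) = T, so the formula = T.
Row p=F, q=T, r=T, s=F: ((((r <-> q) <-> p) <-> s) | q) = T, (((s <-> q) -> s) & p) = F, so the formula = F.
Row p=F, q=F, r=T, s=T: ((((r <-> q) <-> p) <-> s) | q) = T, (((s <-> q) -> s) & p) = F, so the formula = F.
Row p=F, q=F, r=F, s=F: ((((r <-> q) <-> p) <-> s) | q) = T, (((s <-> q) -> s) & p) = F, so the formula = F.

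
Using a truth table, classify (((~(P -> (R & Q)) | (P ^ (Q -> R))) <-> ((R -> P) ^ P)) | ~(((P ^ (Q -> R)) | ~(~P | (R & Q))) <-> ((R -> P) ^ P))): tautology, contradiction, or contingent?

P | Q | R | φ
- | - | - | -
T | T | T | T
T | T | F | T
T | F | T | T
T | F | F | T
F | T | T | T
F | T | F | T
F | F | T | T
F | F | F | T
Every row is T, so the formula is a tautology.

tautology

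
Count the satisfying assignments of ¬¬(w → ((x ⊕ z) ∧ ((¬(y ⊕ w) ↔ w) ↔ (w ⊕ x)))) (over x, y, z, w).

  x   |   y   |   z   |   w   ||   φ  
 True |  True |  True |  True || False
 True |  True |  True | False ||  True
 True |  True | False |  True || False
 True |  True | False | False ||  True
 True | False |  True |  True || False
 True | False |  True | False ||  True
 True | False | False |  True ||  True
 True | False | False | False ||  True
False |  True |  True |  True ||  True
False |  True |  True | False ||  True
False |  True | False |  True || False
False |  True | False | False ||  True
False | False |  True |  True || False
False | False |  True | False ||  True
False | False | False |  True || False
False | False | False | False ||  True
The formula is true on 10 of the 16 rows.

10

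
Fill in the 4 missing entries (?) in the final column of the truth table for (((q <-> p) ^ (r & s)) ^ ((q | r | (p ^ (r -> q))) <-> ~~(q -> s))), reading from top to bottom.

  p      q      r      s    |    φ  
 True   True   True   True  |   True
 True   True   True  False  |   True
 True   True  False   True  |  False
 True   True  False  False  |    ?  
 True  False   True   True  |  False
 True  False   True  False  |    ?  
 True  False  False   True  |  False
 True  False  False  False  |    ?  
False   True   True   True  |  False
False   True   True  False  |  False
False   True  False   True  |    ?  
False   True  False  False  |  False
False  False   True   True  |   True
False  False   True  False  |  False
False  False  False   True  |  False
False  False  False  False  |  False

Row p=True, q=True, r=False, s=False: ((q <-> p) ^ (r & s)) = True, ((q | r | (p ^ (r -> q))) <-> ~~(q -> s)) = False, so the formula = True.
Row p=True, q=False, r=True, s=False: ((q <-> p) ^ (r & s)) = False, ((q | r | (p ^ (r -> q))) <-> ~~(q -> s)) = True, so the formula = True.
Row p=True, q=False, r=False, s=False: ((q <-> p) ^ (r & s)) = False, ((q | r | (p ^ (r -> q))) <-> ~~(q -> s)) = False, so the formula = False.
Row p=False, q=True, r=False, s=True: ((q <-> p) ^ (r & s)) = False, ((q | r | (p ^ (r -> q))) <-> ~~(q -> s)) = True, so the formula = True.

True, True, False, True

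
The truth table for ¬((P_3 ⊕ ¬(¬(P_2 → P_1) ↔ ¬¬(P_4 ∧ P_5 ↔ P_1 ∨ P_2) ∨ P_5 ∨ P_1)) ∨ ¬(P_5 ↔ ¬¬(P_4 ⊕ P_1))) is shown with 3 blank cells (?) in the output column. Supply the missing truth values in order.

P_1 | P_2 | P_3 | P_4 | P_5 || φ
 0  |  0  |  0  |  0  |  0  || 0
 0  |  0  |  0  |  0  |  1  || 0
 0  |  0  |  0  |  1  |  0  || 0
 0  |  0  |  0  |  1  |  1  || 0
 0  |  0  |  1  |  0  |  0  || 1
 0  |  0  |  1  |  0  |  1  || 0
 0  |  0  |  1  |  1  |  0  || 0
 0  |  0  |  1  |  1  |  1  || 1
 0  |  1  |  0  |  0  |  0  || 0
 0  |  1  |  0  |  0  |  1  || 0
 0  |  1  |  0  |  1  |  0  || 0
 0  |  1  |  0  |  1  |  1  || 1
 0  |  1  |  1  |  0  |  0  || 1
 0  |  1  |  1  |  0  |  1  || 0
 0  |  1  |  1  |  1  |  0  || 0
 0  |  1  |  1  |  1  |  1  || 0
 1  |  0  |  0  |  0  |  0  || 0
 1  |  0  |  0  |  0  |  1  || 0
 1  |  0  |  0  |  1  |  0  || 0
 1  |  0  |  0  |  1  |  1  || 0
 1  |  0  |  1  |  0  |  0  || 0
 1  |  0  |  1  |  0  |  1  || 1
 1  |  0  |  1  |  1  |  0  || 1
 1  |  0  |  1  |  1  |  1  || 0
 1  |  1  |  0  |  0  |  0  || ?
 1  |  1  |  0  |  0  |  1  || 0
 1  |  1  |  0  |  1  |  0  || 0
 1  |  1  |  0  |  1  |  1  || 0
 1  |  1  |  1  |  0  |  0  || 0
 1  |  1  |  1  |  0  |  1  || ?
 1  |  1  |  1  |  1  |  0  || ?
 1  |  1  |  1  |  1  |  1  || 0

0, 1, 1

Row 25: (P_3 ⊕ ¬(¬(P_2 → P_1) ↔ ¬¬(P_4 ∧ P_5 ↔ P_1 ∨ P_2) ∨ P_5 ∨ P_1)) = 1, ¬(P_5 ↔ ¬¬(P_4 ⊕ P_1)) = 1, ((P_3 ⊕ ¬(¬(P_2 → P_1) ↔ ¬¬(P_4 ∧ P_5 ↔ P_1 ∨ P_2) ∨ P_5 ∨ P_1)) ∨ ¬(P_5 ↔ ¬¬(P_4 ⊕ P_1))) = 1, so the formula = 0.
Row 30: (P_3 ⊕ ¬(¬(P_2 → P_1) ↔ ¬¬(P_4 ∧ P_5 ↔ P_1 ∨ P_2) ∨ P_5 ∨ P_1)) = 0, ¬(P_5 ↔ ¬¬(P_4 ⊕ P_1)) = 0, ((P_3 ⊕ ¬(¬(P_2 → P_1) ↔ ¬¬(P_4 ∧ P_5 ↔ P_1 ∨ P_2) ∨ P_5 ∨ P_1)) ∨ ¬(P_5 ↔ ¬¬(P_4 ⊕ P_1))) = 0, so the formula = 1.
Row 31: (P_3 ⊕ ¬(¬(P_2 → P_1) ↔ ¬¬(P_4 ∧ P_5 ↔ P_1 ∨ P_2) ∨ P_5 ∨ P_1)) = 0, ¬(P_5 ↔ ¬¬(P_4 ⊕ P_1)) = 0, ((P_3 ⊕ ¬(¬(P_2 → P_1) ↔ ¬¬(P_4 ∧ P_5 ↔ P_1 ∨ P_2) ∨ P_5 ∨ P_1)) ∨ ¬(P_5 ↔ ¬¬(P_4 ⊕ P_1))) = 0, so the formula = 1.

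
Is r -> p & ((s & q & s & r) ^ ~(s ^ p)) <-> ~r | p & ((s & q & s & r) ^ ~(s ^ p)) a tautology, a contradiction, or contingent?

tautology

p  q  r  s  |  φ
T  T  T  T  |  T
T  T  T  F  |  T
T  T  F  T  |  T
T  T  F  F  |  T
T  F  T  T  |  T
T  F  T  F  |  T
T  F  F  T  |  T
T  F  F  F  |  T
F  T  T  T  |  T
F  T  T  F  |  T
F  T  F  T  |  T
F  T  F  F  |  T
F  F  T  T  |  T
F  F  T  F  |  T
F  F  F  T  |  T
F  F  F  F  |  T
Every row is T, so the formula is a tautology.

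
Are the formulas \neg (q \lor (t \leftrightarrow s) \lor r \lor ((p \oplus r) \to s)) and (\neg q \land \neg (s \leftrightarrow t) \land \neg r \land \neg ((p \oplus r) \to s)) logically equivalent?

equivalent

p  q  r  s  t  |  φ  ψ
0  0  0  0  0  |  0  0
0  0  0  0  1  |  0  0
0  0  0  1  0  |  0  0
0  0  0  1  1  |  0  0
0  0  1  0  0  |  0  0
0  0  1  0  1  |  0  0
0  0  1  1  0  |  0  0
0  0  1  1  1  |  0  0
0  1  0  0  0  |  0  0
0  1  0  0  1  |  0  0
0  1  0  1  0  |  0  0
0  1  0  1  1  |  0  0
0  1  1  0  0  |  0  0
0  1  1  0  1  |  0  0
0  1  1  1  0  |  0  0
0  1  1  1  1  |  0  0
1  0  0  0  0  |  0  0
1  0  0  0  1  |  1  1
1  0  0  1  0  |  0  0
1  0  0  1  1  |  0  0
1  0  1  0  0  |  0  0
1  0  1  0  1  |  0  0
1  0  1  1  0  |  0  0
1  0  1  1  1  |  0  0
1  1  0  0  0  |  0  0
1  1  0  0  1  |  0  0
1  1  0  1  0  |  0  0
1  1  0  1  1  |  0  0
1  1  1  0  0  |  0  0
1  1  1  0  1  |  0  0
1  1  1  1  0  |  0  0
1  1  1  1  1  |  0  0
The columns for φ and ψ agree on every row, so they are logically equivalent.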